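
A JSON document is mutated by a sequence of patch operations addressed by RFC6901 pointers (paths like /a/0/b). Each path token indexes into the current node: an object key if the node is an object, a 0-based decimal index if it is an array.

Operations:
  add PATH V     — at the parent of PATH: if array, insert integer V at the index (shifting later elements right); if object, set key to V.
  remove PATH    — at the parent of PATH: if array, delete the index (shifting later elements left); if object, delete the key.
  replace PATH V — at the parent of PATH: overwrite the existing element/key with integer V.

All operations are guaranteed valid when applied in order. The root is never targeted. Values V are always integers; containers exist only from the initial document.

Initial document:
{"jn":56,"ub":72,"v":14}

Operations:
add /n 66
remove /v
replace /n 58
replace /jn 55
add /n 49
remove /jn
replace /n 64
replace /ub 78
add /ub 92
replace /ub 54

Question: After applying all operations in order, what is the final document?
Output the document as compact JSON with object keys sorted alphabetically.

After op 1 (add /n 66): {"jn":56,"n":66,"ub":72,"v":14}
After op 2 (remove /v): {"jn":56,"n":66,"ub":72}
After op 3 (replace /n 58): {"jn":56,"n":58,"ub":72}
After op 4 (replace /jn 55): {"jn":55,"n":58,"ub":72}
After op 5 (add /n 49): {"jn":55,"n":49,"ub":72}
After op 6 (remove /jn): {"n":49,"ub":72}
After op 7 (replace /n 64): {"n":64,"ub":72}
After op 8 (replace /ub 78): {"n":64,"ub":78}
After op 9 (add /ub 92): {"n":64,"ub":92}
After op 10 (replace /ub 54): {"n":64,"ub":54}

Answer: {"n":64,"ub":54}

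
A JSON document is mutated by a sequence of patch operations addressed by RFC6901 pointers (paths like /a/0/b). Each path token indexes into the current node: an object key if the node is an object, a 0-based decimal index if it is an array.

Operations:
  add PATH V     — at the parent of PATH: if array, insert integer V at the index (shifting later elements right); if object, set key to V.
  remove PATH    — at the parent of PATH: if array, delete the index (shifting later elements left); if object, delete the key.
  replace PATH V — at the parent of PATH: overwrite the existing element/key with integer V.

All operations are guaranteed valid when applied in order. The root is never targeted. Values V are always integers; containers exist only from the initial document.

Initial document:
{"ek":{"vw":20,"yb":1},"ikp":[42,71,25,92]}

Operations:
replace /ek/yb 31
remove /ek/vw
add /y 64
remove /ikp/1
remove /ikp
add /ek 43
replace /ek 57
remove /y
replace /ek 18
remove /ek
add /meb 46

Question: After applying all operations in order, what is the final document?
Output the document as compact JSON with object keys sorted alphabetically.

Answer: {"meb":46}

Derivation:
After op 1 (replace /ek/yb 31): {"ek":{"vw":20,"yb":31},"ikp":[42,71,25,92]}
After op 2 (remove /ek/vw): {"ek":{"yb":31},"ikp":[42,71,25,92]}
After op 3 (add /y 64): {"ek":{"yb":31},"ikp":[42,71,25,92],"y":64}
After op 4 (remove /ikp/1): {"ek":{"yb":31},"ikp":[42,25,92],"y":64}
After op 5 (remove /ikp): {"ek":{"yb":31},"y":64}
After op 6 (add /ek 43): {"ek":43,"y":64}
After op 7 (replace /ek 57): {"ek":57,"y":64}
After op 8 (remove /y): {"ek":57}
After op 9 (replace /ek 18): {"ek":18}
After op 10 (remove /ek): {}
After op 11 (add /meb 46): {"meb":46}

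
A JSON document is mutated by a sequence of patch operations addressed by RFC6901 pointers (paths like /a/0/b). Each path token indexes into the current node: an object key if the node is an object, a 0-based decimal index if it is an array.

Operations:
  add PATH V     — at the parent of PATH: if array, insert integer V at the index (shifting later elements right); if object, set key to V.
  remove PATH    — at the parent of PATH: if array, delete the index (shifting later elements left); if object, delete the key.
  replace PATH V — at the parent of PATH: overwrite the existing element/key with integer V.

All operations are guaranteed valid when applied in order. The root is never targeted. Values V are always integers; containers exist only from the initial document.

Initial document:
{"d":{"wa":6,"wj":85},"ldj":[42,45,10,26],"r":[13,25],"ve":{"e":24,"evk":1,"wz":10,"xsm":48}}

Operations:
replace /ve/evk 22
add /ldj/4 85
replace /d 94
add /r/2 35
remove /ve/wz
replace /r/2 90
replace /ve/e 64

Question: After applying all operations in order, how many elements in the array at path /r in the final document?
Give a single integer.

After op 1 (replace /ve/evk 22): {"d":{"wa":6,"wj":85},"ldj":[42,45,10,26],"r":[13,25],"ve":{"e":24,"evk":22,"wz":10,"xsm":48}}
After op 2 (add /ldj/4 85): {"d":{"wa":6,"wj":85},"ldj":[42,45,10,26,85],"r":[13,25],"ve":{"e":24,"evk":22,"wz":10,"xsm":48}}
After op 3 (replace /d 94): {"d":94,"ldj":[42,45,10,26,85],"r":[13,25],"ve":{"e":24,"evk":22,"wz":10,"xsm":48}}
After op 4 (add /r/2 35): {"d":94,"ldj":[42,45,10,26,85],"r":[13,25,35],"ve":{"e":24,"evk":22,"wz":10,"xsm":48}}
After op 5 (remove /ve/wz): {"d":94,"ldj":[42,45,10,26,85],"r":[13,25,35],"ve":{"e":24,"evk":22,"xsm":48}}
After op 6 (replace /r/2 90): {"d":94,"ldj":[42,45,10,26,85],"r":[13,25,90],"ve":{"e":24,"evk":22,"xsm":48}}
After op 7 (replace /ve/e 64): {"d":94,"ldj":[42,45,10,26,85],"r":[13,25,90],"ve":{"e":64,"evk":22,"xsm":48}}
Size at path /r: 3

Answer: 3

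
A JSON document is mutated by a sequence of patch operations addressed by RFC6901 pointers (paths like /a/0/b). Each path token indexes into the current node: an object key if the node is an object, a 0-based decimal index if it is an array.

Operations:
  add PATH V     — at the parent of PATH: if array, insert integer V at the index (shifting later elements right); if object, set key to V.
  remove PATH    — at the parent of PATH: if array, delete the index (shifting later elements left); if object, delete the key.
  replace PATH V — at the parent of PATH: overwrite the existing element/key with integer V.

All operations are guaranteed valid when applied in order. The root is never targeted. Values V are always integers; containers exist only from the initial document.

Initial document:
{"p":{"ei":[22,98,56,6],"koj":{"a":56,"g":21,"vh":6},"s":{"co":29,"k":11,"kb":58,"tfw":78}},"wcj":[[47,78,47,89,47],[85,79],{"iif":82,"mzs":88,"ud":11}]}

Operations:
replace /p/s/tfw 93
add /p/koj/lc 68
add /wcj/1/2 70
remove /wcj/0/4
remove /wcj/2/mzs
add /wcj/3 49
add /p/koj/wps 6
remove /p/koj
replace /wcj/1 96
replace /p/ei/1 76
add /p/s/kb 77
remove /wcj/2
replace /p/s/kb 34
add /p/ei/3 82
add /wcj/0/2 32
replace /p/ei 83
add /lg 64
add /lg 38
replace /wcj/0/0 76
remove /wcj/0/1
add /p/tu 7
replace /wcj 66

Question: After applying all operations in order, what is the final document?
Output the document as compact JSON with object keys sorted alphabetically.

After op 1 (replace /p/s/tfw 93): {"p":{"ei":[22,98,56,6],"koj":{"a":56,"g":21,"vh":6},"s":{"co":29,"k":11,"kb":58,"tfw":93}},"wcj":[[47,78,47,89,47],[85,79],{"iif":82,"mzs":88,"ud":11}]}
After op 2 (add /p/koj/lc 68): {"p":{"ei":[22,98,56,6],"koj":{"a":56,"g":21,"lc":68,"vh":6},"s":{"co":29,"k":11,"kb":58,"tfw":93}},"wcj":[[47,78,47,89,47],[85,79],{"iif":82,"mzs":88,"ud":11}]}
After op 3 (add /wcj/1/2 70): {"p":{"ei":[22,98,56,6],"koj":{"a":56,"g":21,"lc":68,"vh":6},"s":{"co":29,"k":11,"kb":58,"tfw":93}},"wcj":[[47,78,47,89,47],[85,79,70],{"iif":82,"mzs":88,"ud":11}]}
After op 4 (remove /wcj/0/4): {"p":{"ei":[22,98,56,6],"koj":{"a":56,"g":21,"lc":68,"vh":6},"s":{"co":29,"k":11,"kb":58,"tfw":93}},"wcj":[[47,78,47,89],[85,79,70],{"iif":82,"mzs":88,"ud":11}]}
After op 5 (remove /wcj/2/mzs): {"p":{"ei":[22,98,56,6],"koj":{"a":56,"g":21,"lc":68,"vh":6},"s":{"co":29,"k":11,"kb":58,"tfw":93}},"wcj":[[47,78,47,89],[85,79,70],{"iif":82,"ud":11}]}
After op 6 (add /wcj/3 49): {"p":{"ei":[22,98,56,6],"koj":{"a":56,"g":21,"lc":68,"vh":6},"s":{"co":29,"k":11,"kb":58,"tfw":93}},"wcj":[[47,78,47,89],[85,79,70],{"iif":82,"ud":11},49]}
After op 7 (add /p/koj/wps 6): {"p":{"ei":[22,98,56,6],"koj":{"a":56,"g":21,"lc":68,"vh":6,"wps":6},"s":{"co":29,"k":11,"kb":58,"tfw":93}},"wcj":[[47,78,47,89],[85,79,70],{"iif":82,"ud":11},49]}
After op 8 (remove /p/koj): {"p":{"ei":[22,98,56,6],"s":{"co":29,"k":11,"kb":58,"tfw":93}},"wcj":[[47,78,47,89],[85,79,70],{"iif":82,"ud":11},49]}
After op 9 (replace /wcj/1 96): {"p":{"ei":[22,98,56,6],"s":{"co":29,"k":11,"kb":58,"tfw":93}},"wcj":[[47,78,47,89],96,{"iif":82,"ud":11},49]}
After op 10 (replace /p/ei/1 76): {"p":{"ei":[22,76,56,6],"s":{"co":29,"k":11,"kb":58,"tfw":93}},"wcj":[[47,78,47,89],96,{"iif":82,"ud":11},49]}
After op 11 (add /p/s/kb 77): {"p":{"ei":[22,76,56,6],"s":{"co":29,"k":11,"kb":77,"tfw":93}},"wcj":[[47,78,47,89],96,{"iif":82,"ud":11},49]}
After op 12 (remove /wcj/2): {"p":{"ei":[22,76,56,6],"s":{"co":29,"k":11,"kb":77,"tfw":93}},"wcj":[[47,78,47,89],96,49]}
After op 13 (replace /p/s/kb 34): {"p":{"ei":[22,76,56,6],"s":{"co":29,"k":11,"kb":34,"tfw":93}},"wcj":[[47,78,47,89],96,49]}
After op 14 (add /p/ei/3 82): {"p":{"ei":[22,76,56,82,6],"s":{"co":29,"k":11,"kb":34,"tfw":93}},"wcj":[[47,78,47,89],96,49]}
After op 15 (add /wcj/0/2 32): {"p":{"ei":[22,76,56,82,6],"s":{"co":29,"k":11,"kb":34,"tfw":93}},"wcj":[[47,78,32,47,89],96,49]}
After op 16 (replace /p/ei 83): {"p":{"ei":83,"s":{"co":29,"k":11,"kb":34,"tfw":93}},"wcj":[[47,78,32,47,89],96,49]}
After op 17 (add /lg 64): {"lg":64,"p":{"ei":83,"s":{"co":29,"k":11,"kb":34,"tfw":93}},"wcj":[[47,78,32,47,89],96,49]}
After op 18 (add /lg 38): {"lg":38,"p":{"ei":83,"s":{"co":29,"k":11,"kb":34,"tfw":93}},"wcj":[[47,78,32,47,89],96,49]}
After op 19 (replace /wcj/0/0 76): {"lg":38,"p":{"ei":83,"s":{"co":29,"k":11,"kb":34,"tfw":93}},"wcj":[[76,78,32,47,89],96,49]}
After op 20 (remove /wcj/0/1): {"lg":38,"p":{"ei":83,"s":{"co":29,"k":11,"kb":34,"tfw":93}},"wcj":[[76,32,47,89],96,49]}
After op 21 (add /p/tu 7): {"lg":38,"p":{"ei":83,"s":{"co":29,"k":11,"kb":34,"tfw":93},"tu":7},"wcj":[[76,32,47,89],96,49]}
After op 22 (replace /wcj 66): {"lg":38,"p":{"ei":83,"s":{"co":29,"k":11,"kb":34,"tfw":93},"tu":7},"wcj":66}

Answer: {"lg":38,"p":{"ei":83,"s":{"co":29,"k":11,"kb":34,"tfw":93},"tu":7},"wcj":66}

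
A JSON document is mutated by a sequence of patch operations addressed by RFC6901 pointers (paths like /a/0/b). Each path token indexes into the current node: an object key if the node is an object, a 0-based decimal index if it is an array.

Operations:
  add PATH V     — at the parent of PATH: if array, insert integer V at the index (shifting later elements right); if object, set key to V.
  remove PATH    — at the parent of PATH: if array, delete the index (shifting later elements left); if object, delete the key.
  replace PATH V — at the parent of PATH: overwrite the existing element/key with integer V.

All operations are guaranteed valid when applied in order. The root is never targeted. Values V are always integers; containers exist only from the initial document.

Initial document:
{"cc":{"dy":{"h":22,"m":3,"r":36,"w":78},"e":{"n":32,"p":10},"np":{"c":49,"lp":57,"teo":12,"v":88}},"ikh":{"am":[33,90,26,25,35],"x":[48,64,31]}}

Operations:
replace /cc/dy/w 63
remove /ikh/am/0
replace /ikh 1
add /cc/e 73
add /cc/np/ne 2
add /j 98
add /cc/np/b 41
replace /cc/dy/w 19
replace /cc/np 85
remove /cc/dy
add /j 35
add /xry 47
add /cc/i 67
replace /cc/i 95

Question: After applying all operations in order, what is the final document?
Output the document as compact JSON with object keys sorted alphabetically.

After op 1 (replace /cc/dy/w 63): {"cc":{"dy":{"h":22,"m":3,"r":36,"w":63},"e":{"n":32,"p":10},"np":{"c":49,"lp":57,"teo":12,"v":88}},"ikh":{"am":[33,90,26,25,35],"x":[48,64,31]}}
After op 2 (remove /ikh/am/0): {"cc":{"dy":{"h":22,"m":3,"r":36,"w":63},"e":{"n":32,"p":10},"np":{"c":49,"lp":57,"teo":12,"v":88}},"ikh":{"am":[90,26,25,35],"x":[48,64,31]}}
After op 3 (replace /ikh 1): {"cc":{"dy":{"h":22,"m":3,"r":36,"w":63},"e":{"n":32,"p":10},"np":{"c":49,"lp":57,"teo":12,"v":88}},"ikh":1}
After op 4 (add /cc/e 73): {"cc":{"dy":{"h":22,"m":3,"r":36,"w":63},"e":73,"np":{"c":49,"lp":57,"teo":12,"v":88}},"ikh":1}
After op 5 (add /cc/np/ne 2): {"cc":{"dy":{"h":22,"m":3,"r":36,"w":63},"e":73,"np":{"c":49,"lp":57,"ne":2,"teo":12,"v":88}},"ikh":1}
After op 6 (add /j 98): {"cc":{"dy":{"h":22,"m":3,"r":36,"w":63},"e":73,"np":{"c":49,"lp":57,"ne":2,"teo":12,"v":88}},"ikh":1,"j":98}
After op 7 (add /cc/np/b 41): {"cc":{"dy":{"h":22,"m":3,"r":36,"w":63},"e":73,"np":{"b":41,"c":49,"lp":57,"ne":2,"teo":12,"v":88}},"ikh":1,"j":98}
After op 8 (replace /cc/dy/w 19): {"cc":{"dy":{"h":22,"m":3,"r":36,"w":19},"e":73,"np":{"b":41,"c":49,"lp":57,"ne":2,"teo":12,"v":88}},"ikh":1,"j":98}
After op 9 (replace /cc/np 85): {"cc":{"dy":{"h":22,"m":3,"r":36,"w":19},"e":73,"np":85},"ikh":1,"j":98}
After op 10 (remove /cc/dy): {"cc":{"e":73,"np":85},"ikh":1,"j":98}
After op 11 (add /j 35): {"cc":{"e":73,"np":85},"ikh":1,"j":35}
After op 12 (add /xry 47): {"cc":{"e":73,"np":85},"ikh":1,"j":35,"xry":47}
After op 13 (add /cc/i 67): {"cc":{"e":73,"i":67,"np":85},"ikh":1,"j":35,"xry":47}
After op 14 (replace /cc/i 95): {"cc":{"e":73,"i":95,"np":85},"ikh":1,"j":35,"xry":47}

Answer: {"cc":{"e":73,"i":95,"np":85},"ikh":1,"j":35,"xry":47}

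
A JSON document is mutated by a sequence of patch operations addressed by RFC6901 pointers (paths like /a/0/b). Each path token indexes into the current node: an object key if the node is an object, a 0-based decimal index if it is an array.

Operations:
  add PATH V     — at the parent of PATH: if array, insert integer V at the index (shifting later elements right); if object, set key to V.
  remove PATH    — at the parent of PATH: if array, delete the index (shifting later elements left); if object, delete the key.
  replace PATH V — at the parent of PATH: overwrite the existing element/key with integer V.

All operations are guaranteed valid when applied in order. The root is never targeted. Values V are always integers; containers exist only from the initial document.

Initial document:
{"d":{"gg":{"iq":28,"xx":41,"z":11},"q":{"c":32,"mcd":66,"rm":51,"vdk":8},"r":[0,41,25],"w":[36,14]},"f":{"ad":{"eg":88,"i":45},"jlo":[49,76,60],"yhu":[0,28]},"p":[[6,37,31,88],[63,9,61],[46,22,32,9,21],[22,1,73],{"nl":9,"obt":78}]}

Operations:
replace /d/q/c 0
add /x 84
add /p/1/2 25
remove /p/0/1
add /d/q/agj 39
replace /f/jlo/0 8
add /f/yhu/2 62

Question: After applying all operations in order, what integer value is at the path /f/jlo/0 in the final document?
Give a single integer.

After op 1 (replace /d/q/c 0): {"d":{"gg":{"iq":28,"xx":41,"z":11},"q":{"c":0,"mcd":66,"rm":51,"vdk":8},"r":[0,41,25],"w":[36,14]},"f":{"ad":{"eg":88,"i":45},"jlo":[49,76,60],"yhu":[0,28]},"p":[[6,37,31,88],[63,9,61],[46,22,32,9,21],[22,1,73],{"nl":9,"obt":78}]}
After op 2 (add /x 84): {"d":{"gg":{"iq":28,"xx":41,"z":11},"q":{"c":0,"mcd":66,"rm":51,"vdk":8},"r":[0,41,25],"w":[36,14]},"f":{"ad":{"eg":88,"i":45},"jlo":[49,76,60],"yhu":[0,28]},"p":[[6,37,31,88],[63,9,61],[46,22,32,9,21],[22,1,73],{"nl":9,"obt":78}],"x":84}
After op 3 (add /p/1/2 25): {"d":{"gg":{"iq":28,"xx":41,"z":11},"q":{"c":0,"mcd":66,"rm":51,"vdk":8},"r":[0,41,25],"w":[36,14]},"f":{"ad":{"eg":88,"i":45},"jlo":[49,76,60],"yhu":[0,28]},"p":[[6,37,31,88],[63,9,25,61],[46,22,32,9,21],[22,1,73],{"nl":9,"obt":78}],"x":84}
After op 4 (remove /p/0/1): {"d":{"gg":{"iq":28,"xx":41,"z":11},"q":{"c":0,"mcd":66,"rm":51,"vdk":8},"r":[0,41,25],"w":[36,14]},"f":{"ad":{"eg":88,"i":45},"jlo":[49,76,60],"yhu":[0,28]},"p":[[6,31,88],[63,9,25,61],[46,22,32,9,21],[22,1,73],{"nl":9,"obt":78}],"x":84}
After op 5 (add /d/q/agj 39): {"d":{"gg":{"iq":28,"xx":41,"z":11},"q":{"agj":39,"c":0,"mcd":66,"rm":51,"vdk":8},"r":[0,41,25],"w":[36,14]},"f":{"ad":{"eg":88,"i":45},"jlo":[49,76,60],"yhu":[0,28]},"p":[[6,31,88],[63,9,25,61],[46,22,32,9,21],[22,1,73],{"nl":9,"obt":78}],"x":84}
After op 6 (replace /f/jlo/0 8): {"d":{"gg":{"iq":28,"xx":41,"z":11},"q":{"agj":39,"c":0,"mcd":66,"rm":51,"vdk":8},"r":[0,41,25],"w":[36,14]},"f":{"ad":{"eg":88,"i":45},"jlo":[8,76,60],"yhu":[0,28]},"p":[[6,31,88],[63,9,25,61],[46,22,32,9,21],[22,1,73],{"nl":9,"obt":78}],"x":84}
After op 7 (add /f/yhu/2 62): {"d":{"gg":{"iq":28,"xx":41,"z":11},"q":{"agj":39,"c":0,"mcd":66,"rm":51,"vdk":8},"r":[0,41,25],"w":[36,14]},"f":{"ad":{"eg":88,"i":45},"jlo":[8,76,60],"yhu":[0,28,62]},"p":[[6,31,88],[63,9,25,61],[46,22,32,9,21],[22,1,73],{"nl":9,"obt":78}],"x":84}
Value at /f/jlo/0: 8

Answer: 8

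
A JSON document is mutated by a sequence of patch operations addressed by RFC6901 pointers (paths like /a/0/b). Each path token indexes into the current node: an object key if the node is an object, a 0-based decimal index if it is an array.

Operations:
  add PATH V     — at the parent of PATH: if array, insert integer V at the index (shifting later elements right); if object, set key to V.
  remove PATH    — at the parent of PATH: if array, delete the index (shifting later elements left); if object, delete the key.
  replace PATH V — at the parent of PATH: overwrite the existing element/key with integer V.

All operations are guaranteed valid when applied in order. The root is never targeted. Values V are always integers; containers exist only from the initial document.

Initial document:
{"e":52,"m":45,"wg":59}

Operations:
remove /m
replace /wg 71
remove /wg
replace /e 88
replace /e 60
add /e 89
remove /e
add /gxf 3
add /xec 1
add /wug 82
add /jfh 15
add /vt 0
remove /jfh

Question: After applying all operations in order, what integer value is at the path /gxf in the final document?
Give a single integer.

Answer: 3

Derivation:
After op 1 (remove /m): {"e":52,"wg":59}
After op 2 (replace /wg 71): {"e":52,"wg":71}
After op 3 (remove /wg): {"e":52}
After op 4 (replace /e 88): {"e":88}
After op 5 (replace /e 60): {"e":60}
After op 6 (add /e 89): {"e":89}
After op 7 (remove /e): {}
After op 8 (add /gxf 3): {"gxf":3}
After op 9 (add /xec 1): {"gxf":3,"xec":1}
After op 10 (add /wug 82): {"gxf":3,"wug":82,"xec":1}
After op 11 (add /jfh 15): {"gxf":3,"jfh":15,"wug":82,"xec":1}
After op 12 (add /vt 0): {"gxf":3,"jfh":15,"vt":0,"wug":82,"xec":1}
After op 13 (remove /jfh): {"gxf":3,"vt":0,"wug":82,"xec":1}
Value at /gxf: 3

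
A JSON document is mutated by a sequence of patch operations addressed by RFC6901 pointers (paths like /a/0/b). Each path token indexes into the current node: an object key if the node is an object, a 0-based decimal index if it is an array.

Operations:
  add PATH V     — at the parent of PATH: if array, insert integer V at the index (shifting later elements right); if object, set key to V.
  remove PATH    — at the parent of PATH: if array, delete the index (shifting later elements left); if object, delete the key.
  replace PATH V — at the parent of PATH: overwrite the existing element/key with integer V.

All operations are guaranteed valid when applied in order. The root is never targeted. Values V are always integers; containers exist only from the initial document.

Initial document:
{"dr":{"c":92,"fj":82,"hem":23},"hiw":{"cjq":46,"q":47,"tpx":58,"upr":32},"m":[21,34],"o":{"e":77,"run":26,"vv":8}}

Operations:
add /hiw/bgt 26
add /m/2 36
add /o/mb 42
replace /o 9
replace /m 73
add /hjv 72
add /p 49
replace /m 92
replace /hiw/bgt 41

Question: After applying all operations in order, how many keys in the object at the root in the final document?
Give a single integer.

After op 1 (add /hiw/bgt 26): {"dr":{"c":92,"fj":82,"hem":23},"hiw":{"bgt":26,"cjq":46,"q":47,"tpx":58,"upr":32},"m":[21,34],"o":{"e":77,"run":26,"vv":8}}
After op 2 (add /m/2 36): {"dr":{"c":92,"fj":82,"hem":23},"hiw":{"bgt":26,"cjq":46,"q":47,"tpx":58,"upr":32},"m":[21,34,36],"o":{"e":77,"run":26,"vv":8}}
After op 3 (add /o/mb 42): {"dr":{"c":92,"fj":82,"hem":23},"hiw":{"bgt":26,"cjq":46,"q":47,"tpx":58,"upr":32},"m":[21,34,36],"o":{"e":77,"mb":42,"run":26,"vv":8}}
After op 4 (replace /o 9): {"dr":{"c":92,"fj":82,"hem":23},"hiw":{"bgt":26,"cjq":46,"q":47,"tpx":58,"upr":32},"m":[21,34,36],"o":9}
After op 5 (replace /m 73): {"dr":{"c":92,"fj":82,"hem":23},"hiw":{"bgt":26,"cjq":46,"q":47,"tpx":58,"upr":32},"m":73,"o":9}
After op 6 (add /hjv 72): {"dr":{"c":92,"fj":82,"hem":23},"hiw":{"bgt":26,"cjq":46,"q":47,"tpx":58,"upr":32},"hjv":72,"m":73,"o":9}
After op 7 (add /p 49): {"dr":{"c":92,"fj":82,"hem":23},"hiw":{"bgt":26,"cjq":46,"q":47,"tpx":58,"upr":32},"hjv":72,"m":73,"o":9,"p":49}
After op 8 (replace /m 92): {"dr":{"c":92,"fj":82,"hem":23},"hiw":{"bgt":26,"cjq":46,"q":47,"tpx":58,"upr":32},"hjv":72,"m":92,"o":9,"p":49}
After op 9 (replace /hiw/bgt 41): {"dr":{"c":92,"fj":82,"hem":23},"hiw":{"bgt":41,"cjq":46,"q":47,"tpx":58,"upr":32},"hjv":72,"m":92,"o":9,"p":49}
Size at the root: 6

Answer: 6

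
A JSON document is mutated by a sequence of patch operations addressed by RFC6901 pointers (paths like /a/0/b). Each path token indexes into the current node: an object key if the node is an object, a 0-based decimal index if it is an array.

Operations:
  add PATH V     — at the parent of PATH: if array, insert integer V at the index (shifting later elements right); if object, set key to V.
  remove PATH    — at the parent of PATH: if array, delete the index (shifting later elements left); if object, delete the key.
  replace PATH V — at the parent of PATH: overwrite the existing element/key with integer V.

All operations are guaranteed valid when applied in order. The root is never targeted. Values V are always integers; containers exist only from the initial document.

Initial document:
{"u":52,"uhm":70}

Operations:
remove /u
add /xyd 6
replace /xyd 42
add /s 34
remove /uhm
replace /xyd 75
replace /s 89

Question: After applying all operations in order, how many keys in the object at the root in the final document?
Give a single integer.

Answer: 2

Derivation:
After op 1 (remove /u): {"uhm":70}
After op 2 (add /xyd 6): {"uhm":70,"xyd":6}
After op 3 (replace /xyd 42): {"uhm":70,"xyd":42}
After op 4 (add /s 34): {"s":34,"uhm":70,"xyd":42}
After op 5 (remove /uhm): {"s":34,"xyd":42}
After op 6 (replace /xyd 75): {"s":34,"xyd":75}
After op 7 (replace /s 89): {"s":89,"xyd":75}
Size at the root: 2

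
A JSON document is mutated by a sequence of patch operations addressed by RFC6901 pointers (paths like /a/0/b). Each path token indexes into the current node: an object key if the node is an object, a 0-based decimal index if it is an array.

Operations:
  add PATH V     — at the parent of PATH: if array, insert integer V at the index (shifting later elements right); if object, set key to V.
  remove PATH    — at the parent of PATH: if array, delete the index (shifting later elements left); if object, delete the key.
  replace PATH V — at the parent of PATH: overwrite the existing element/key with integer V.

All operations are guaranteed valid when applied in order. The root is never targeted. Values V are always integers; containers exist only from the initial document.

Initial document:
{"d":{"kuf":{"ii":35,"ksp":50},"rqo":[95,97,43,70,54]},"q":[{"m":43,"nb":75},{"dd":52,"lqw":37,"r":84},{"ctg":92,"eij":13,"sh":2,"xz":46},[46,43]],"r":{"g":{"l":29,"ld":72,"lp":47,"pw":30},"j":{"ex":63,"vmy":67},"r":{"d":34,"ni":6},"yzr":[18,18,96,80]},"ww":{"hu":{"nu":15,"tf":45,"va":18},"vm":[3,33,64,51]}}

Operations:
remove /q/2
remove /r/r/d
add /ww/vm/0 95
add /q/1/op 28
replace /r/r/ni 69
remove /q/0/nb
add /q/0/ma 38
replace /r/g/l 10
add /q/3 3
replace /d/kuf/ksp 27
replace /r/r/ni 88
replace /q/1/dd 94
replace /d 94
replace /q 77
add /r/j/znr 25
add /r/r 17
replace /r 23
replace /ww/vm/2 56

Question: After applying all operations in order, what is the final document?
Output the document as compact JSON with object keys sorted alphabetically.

Answer: {"d":94,"q":77,"r":23,"ww":{"hu":{"nu":15,"tf":45,"va":18},"vm":[95,3,56,64,51]}}

Derivation:
After op 1 (remove /q/2): {"d":{"kuf":{"ii":35,"ksp":50},"rqo":[95,97,43,70,54]},"q":[{"m":43,"nb":75},{"dd":52,"lqw":37,"r":84},[46,43]],"r":{"g":{"l":29,"ld":72,"lp":47,"pw":30},"j":{"ex":63,"vmy":67},"r":{"d":34,"ni":6},"yzr":[18,18,96,80]},"ww":{"hu":{"nu":15,"tf":45,"va":18},"vm":[3,33,64,51]}}
After op 2 (remove /r/r/d): {"d":{"kuf":{"ii":35,"ksp":50},"rqo":[95,97,43,70,54]},"q":[{"m":43,"nb":75},{"dd":52,"lqw":37,"r":84},[46,43]],"r":{"g":{"l":29,"ld":72,"lp":47,"pw":30},"j":{"ex":63,"vmy":67},"r":{"ni":6},"yzr":[18,18,96,80]},"ww":{"hu":{"nu":15,"tf":45,"va":18},"vm":[3,33,64,51]}}
After op 3 (add /ww/vm/0 95): {"d":{"kuf":{"ii":35,"ksp":50},"rqo":[95,97,43,70,54]},"q":[{"m":43,"nb":75},{"dd":52,"lqw":37,"r":84},[46,43]],"r":{"g":{"l":29,"ld":72,"lp":47,"pw":30},"j":{"ex":63,"vmy":67},"r":{"ni":6},"yzr":[18,18,96,80]},"ww":{"hu":{"nu":15,"tf":45,"va":18},"vm":[95,3,33,64,51]}}
After op 4 (add /q/1/op 28): {"d":{"kuf":{"ii":35,"ksp":50},"rqo":[95,97,43,70,54]},"q":[{"m":43,"nb":75},{"dd":52,"lqw":37,"op":28,"r":84},[46,43]],"r":{"g":{"l":29,"ld":72,"lp":47,"pw":30},"j":{"ex":63,"vmy":67},"r":{"ni":6},"yzr":[18,18,96,80]},"ww":{"hu":{"nu":15,"tf":45,"va":18},"vm":[95,3,33,64,51]}}
After op 5 (replace /r/r/ni 69): {"d":{"kuf":{"ii":35,"ksp":50},"rqo":[95,97,43,70,54]},"q":[{"m":43,"nb":75},{"dd":52,"lqw":37,"op":28,"r":84},[46,43]],"r":{"g":{"l":29,"ld":72,"lp":47,"pw":30},"j":{"ex":63,"vmy":67},"r":{"ni":69},"yzr":[18,18,96,80]},"ww":{"hu":{"nu":15,"tf":45,"va":18},"vm":[95,3,33,64,51]}}
After op 6 (remove /q/0/nb): {"d":{"kuf":{"ii":35,"ksp":50},"rqo":[95,97,43,70,54]},"q":[{"m":43},{"dd":52,"lqw":37,"op":28,"r":84},[46,43]],"r":{"g":{"l":29,"ld":72,"lp":47,"pw":30},"j":{"ex":63,"vmy":67},"r":{"ni":69},"yzr":[18,18,96,80]},"ww":{"hu":{"nu":15,"tf":45,"va":18},"vm":[95,3,33,64,51]}}
After op 7 (add /q/0/ma 38): {"d":{"kuf":{"ii":35,"ksp":50},"rqo":[95,97,43,70,54]},"q":[{"m":43,"ma":38},{"dd":52,"lqw":37,"op":28,"r":84},[46,43]],"r":{"g":{"l":29,"ld":72,"lp":47,"pw":30},"j":{"ex":63,"vmy":67},"r":{"ni":69},"yzr":[18,18,96,80]},"ww":{"hu":{"nu":15,"tf":45,"va":18},"vm":[95,3,33,64,51]}}
After op 8 (replace /r/g/l 10): {"d":{"kuf":{"ii":35,"ksp":50},"rqo":[95,97,43,70,54]},"q":[{"m":43,"ma":38},{"dd":52,"lqw":37,"op":28,"r":84},[46,43]],"r":{"g":{"l":10,"ld":72,"lp":47,"pw":30},"j":{"ex":63,"vmy":67},"r":{"ni":69},"yzr":[18,18,96,80]},"ww":{"hu":{"nu":15,"tf":45,"va":18},"vm":[95,3,33,64,51]}}
After op 9 (add /q/3 3): {"d":{"kuf":{"ii":35,"ksp":50},"rqo":[95,97,43,70,54]},"q":[{"m":43,"ma":38},{"dd":52,"lqw":37,"op":28,"r":84},[46,43],3],"r":{"g":{"l":10,"ld":72,"lp":47,"pw":30},"j":{"ex":63,"vmy":67},"r":{"ni":69},"yzr":[18,18,96,80]},"ww":{"hu":{"nu":15,"tf":45,"va":18},"vm":[95,3,33,64,51]}}
After op 10 (replace /d/kuf/ksp 27): {"d":{"kuf":{"ii":35,"ksp":27},"rqo":[95,97,43,70,54]},"q":[{"m":43,"ma":38},{"dd":52,"lqw":37,"op":28,"r":84},[46,43],3],"r":{"g":{"l":10,"ld":72,"lp":47,"pw":30},"j":{"ex":63,"vmy":67},"r":{"ni":69},"yzr":[18,18,96,80]},"ww":{"hu":{"nu":15,"tf":45,"va":18},"vm":[95,3,33,64,51]}}
After op 11 (replace /r/r/ni 88): {"d":{"kuf":{"ii":35,"ksp":27},"rqo":[95,97,43,70,54]},"q":[{"m":43,"ma":38},{"dd":52,"lqw":37,"op":28,"r":84},[46,43],3],"r":{"g":{"l":10,"ld":72,"lp":47,"pw":30},"j":{"ex":63,"vmy":67},"r":{"ni":88},"yzr":[18,18,96,80]},"ww":{"hu":{"nu":15,"tf":45,"va":18},"vm":[95,3,33,64,51]}}
After op 12 (replace /q/1/dd 94): {"d":{"kuf":{"ii":35,"ksp":27},"rqo":[95,97,43,70,54]},"q":[{"m":43,"ma":38},{"dd":94,"lqw":37,"op":28,"r":84},[46,43],3],"r":{"g":{"l":10,"ld":72,"lp":47,"pw":30},"j":{"ex":63,"vmy":67},"r":{"ni":88},"yzr":[18,18,96,80]},"ww":{"hu":{"nu":15,"tf":45,"va":18},"vm":[95,3,33,64,51]}}
After op 13 (replace /d 94): {"d":94,"q":[{"m":43,"ma":38},{"dd":94,"lqw":37,"op":28,"r":84},[46,43],3],"r":{"g":{"l":10,"ld":72,"lp":47,"pw":30},"j":{"ex":63,"vmy":67},"r":{"ni":88},"yzr":[18,18,96,80]},"ww":{"hu":{"nu":15,"tf":45,"va":18},"vm":[95,3,33,64,51]}}
After op 14 (replace /q 77): {"d":94,"q":77,"r":{"g":{"l":10,"ld":72,"lp":47,"pw":30},"j":{"ex":63,"vmy":67},"r":{"ni":88},"yzr":[18,18,96,80]},"ww":{"hu":{"nu":15,"tf":45,"va":18},"vm":[95,3,33,64,51]}}
After op 15 (add /r/j/znr 25): {"d":94,"q":77,"r":{"g":{"l":10,"ld":72,"lp":47,"pw":30},"j":{"ex":63,"vmy":67,"znr":25},"r":{"ni":88},"yzr":[18,18,96,80]},"ww":{"hu":{"nu":15,"tf":45,"va":18},"vm":[95,3,33,64,51]}}
After op 16 (add /r/r 17): {"d":94,"q":77,"r":{"g":{"l":10,"ld":72,"lp":47,"pw":30},"j":{"ex":63,"vmy":67,"znr":25},"r":17,"yzr":[18,18,96,80]},"ww":{"hu":{"nu":15,"tf":45,"va":18},"vm":[95,3,33,64,51]}}
After op 17 (replace /r 23): {"d":94,"q":77,"r":23,"ww":{"hu":{"nu":15,"tf":45,"va":18},"vm":[95,3,33,64,51]}}
After op 18 (replace /ww/vm/2 56): {"d":94,"q":77,"r":23,"ww":{"hu":{"nu":15,"tf":45,"va":18},"vm":[95,3,56,64,51]}}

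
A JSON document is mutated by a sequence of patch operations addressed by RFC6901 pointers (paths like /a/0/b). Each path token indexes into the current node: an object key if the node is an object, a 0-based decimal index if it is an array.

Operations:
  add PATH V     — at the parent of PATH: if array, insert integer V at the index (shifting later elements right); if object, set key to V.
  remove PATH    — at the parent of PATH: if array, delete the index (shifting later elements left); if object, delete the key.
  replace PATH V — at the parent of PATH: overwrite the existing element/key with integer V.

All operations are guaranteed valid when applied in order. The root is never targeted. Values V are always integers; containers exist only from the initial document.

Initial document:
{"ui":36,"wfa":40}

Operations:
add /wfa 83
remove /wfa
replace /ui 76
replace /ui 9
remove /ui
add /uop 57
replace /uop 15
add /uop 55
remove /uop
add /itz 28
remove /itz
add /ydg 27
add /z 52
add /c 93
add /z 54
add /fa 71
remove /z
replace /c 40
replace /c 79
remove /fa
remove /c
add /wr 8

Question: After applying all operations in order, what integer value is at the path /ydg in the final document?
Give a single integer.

After op 1 (add /wfa 83): {"ui":36,"wfa":83}
After op 2 (remove /wfa): {"ui":36}
After op 3 (replace /ui 76): {"ui":76}
After op 4 (replace /ui 9): {"ui":9}
After op 5 (remove /ui): {}
After op 6 (add /uop 57): {"uop":57}
After op 7 (replace /uop 15): {"uop":15}
After op 8 (add /uop 55): {"uop":55}
After op 9 (remove /uop): {}
After op 10 (add /itz 28): {"itz":28}
After op 11 (remove /itz): {}
After op 12 (add /ydg 27): {"ydg":27}
After op 13 (add /z 52): {"ydg":27,"z":52}
After op 14 (add /c 93): {"c":93,"ydg":27,"z":52}
After op 15 (add /z 54): {"c":93,"ydg":27,"z":54}
After op 16 (add /fa 71): {"c":93,"fa":71,"ydg":27,"z":54}
After op 17 (remove /z): {"c":93,"fa":71,"ydg":27}
After op 18 (replace /c 40): {"c":40,"fa":71,"ydg":27}
After op 19 (replace /c 79): {"c":79,"fa":71,"ydg":27}
After op 20 (remove /fa): {"c":79,"ydg":27}
After op 21 (remove /c): {"ydg":27}
After op 22 (add /wr 8): {"wr":8,"ydg":27}
Value at /ydg: 27

Answer: 27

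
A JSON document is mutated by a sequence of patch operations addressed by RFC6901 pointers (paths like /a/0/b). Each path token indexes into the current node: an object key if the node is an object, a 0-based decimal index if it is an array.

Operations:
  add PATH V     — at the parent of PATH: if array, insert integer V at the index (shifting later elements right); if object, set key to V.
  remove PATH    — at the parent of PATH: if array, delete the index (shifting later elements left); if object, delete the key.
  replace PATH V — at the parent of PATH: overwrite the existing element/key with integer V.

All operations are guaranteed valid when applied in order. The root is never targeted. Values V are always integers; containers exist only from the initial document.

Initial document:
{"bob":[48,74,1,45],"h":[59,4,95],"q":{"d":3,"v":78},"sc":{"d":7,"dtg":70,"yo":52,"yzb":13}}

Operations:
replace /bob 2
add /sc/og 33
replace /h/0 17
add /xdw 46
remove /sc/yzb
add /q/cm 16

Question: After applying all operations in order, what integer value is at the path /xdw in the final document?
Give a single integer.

Answer: 46

Derivation:
After op 1 (replace /bob 2): {"bob":2,"h":[59,4,95],"q":{"d":3,"v":78},"sc":{"d":7,"dtg":70,"yo":52,"yzb":13}}
After op 2 (add /sc/og 33): {"bob":2,"h":[59,4,95],"q":{"d":3,"v":78},"sc":{"d":7,"dtg":70,"og":33,"yo":52,"yzb":13}}
After op 3 (replace /h/0 17): {"bob":2,"h":[17,4,95],"q":{"d":3,"v":78},"sc":{"d":7,"dtg":70,"og":33,"yo":52,"yzb":13}}
After op 4 (add /xdw 46): {"bob":2,"h":[17,4,95],"q":{"d":3,"v":78},"sc":{"d":7,"dtg":70,"og":33,"yo":52,"yzb":13},"xdw":46}
After op 5 (remove /sc/yzb): {"bob":2,"h":[17,4,95],"q":{"d":3,"v":78},"sc":{"d":7,"dtg":70,"og":33,"yo":52},"xdw":46}
After op 6 (add /q/cm 16): {"bob":2,"h":[17,4,95],"q":{"cm":16,"d":3,"v":78},"sc":{"d":7,"dtg":70,"og":33,"yo":52},"xdw":46}
Value at /xdw: 46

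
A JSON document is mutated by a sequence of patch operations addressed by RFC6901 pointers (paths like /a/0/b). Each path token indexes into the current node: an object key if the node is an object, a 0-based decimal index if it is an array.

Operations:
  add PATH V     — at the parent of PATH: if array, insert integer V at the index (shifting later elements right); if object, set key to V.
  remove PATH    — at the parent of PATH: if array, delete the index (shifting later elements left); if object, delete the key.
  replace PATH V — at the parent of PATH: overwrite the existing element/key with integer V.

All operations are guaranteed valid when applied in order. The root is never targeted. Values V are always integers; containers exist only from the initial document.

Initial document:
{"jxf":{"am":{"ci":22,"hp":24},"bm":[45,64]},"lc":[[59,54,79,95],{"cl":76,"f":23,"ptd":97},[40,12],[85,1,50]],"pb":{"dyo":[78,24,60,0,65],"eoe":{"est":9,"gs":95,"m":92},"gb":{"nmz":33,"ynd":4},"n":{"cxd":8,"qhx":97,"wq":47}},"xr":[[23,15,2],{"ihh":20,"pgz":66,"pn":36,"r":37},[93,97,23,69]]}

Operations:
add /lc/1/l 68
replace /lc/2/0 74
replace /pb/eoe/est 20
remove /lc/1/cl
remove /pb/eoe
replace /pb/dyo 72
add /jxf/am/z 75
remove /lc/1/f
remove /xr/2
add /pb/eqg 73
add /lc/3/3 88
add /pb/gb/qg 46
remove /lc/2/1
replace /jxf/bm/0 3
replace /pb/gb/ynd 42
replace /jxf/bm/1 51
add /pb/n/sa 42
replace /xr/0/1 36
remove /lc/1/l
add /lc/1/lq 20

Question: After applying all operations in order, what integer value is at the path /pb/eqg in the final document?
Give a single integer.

After op 1 (add /lc/1/l 68): {"jxf":{"am":{"ci":22,"hp":24},"bm":[45,64]},"lc":[[59,54,79,95],{"cl":76,"f":23,"l":68,"ptd":97},[40,12],[85,1,50]],"pb":{"dyo":[78,24,60,0,65],"eoe":{"est":9,"gs":95,"m":92},"gb":{"nmz":33,"ynd":4},"n":{"cxd":8,"qhx":97,"wq":47}},"xr":[[23,15,2],{"ihh":20,"pgz":66,"pn":36,"r":37},[93,97,23,69]]}
After op 2 (replace /lc/2/0 74): {"jxf":{"am":{"ci":22,"hp":24},"bm":[45,64]},"lc":[[59,54,79,95],{"cl":76,"f":23,"l":68,"ptd":97},[74,12],[85,1,50]],"pb":{"dyo":[78,24,60,0,65],"eoe":{"est":9,"gs":95,"m":92},"gb":{"nmz":33,"ynd":4},"n":{"cxd":8,"qhx":97,"wq":47}},"xr":[[23,15,2],{"ihh":20,"pgz":66,"pn":36,"r":37},[93,97,23,69]]}
After op 3 (replace /pb/eoe/est 20): {"jxf":{"am":{"ci":22,"hp":24},"bm":[45,64]},"lc":[[59,54,79,95],{"cl":76,"f":23,"l":68,"ptd":97},[74,12],[85,1,50]],"pb":{"dyo":[78,24,60,0,65],"eoe":{"est":20,"gs":95,"m":92},"gb":{"nmz":33,"ynd":4},"n":{"cxd":8,"qhx":97,"wq":47}},"xr":[[23,15,2],{"ihh":20,"pgz":66,"pn":36,"r":37},[93,97,23,69]]}
After op 4 (remove /lc/1/cl): {"jxf":{"am":{"ci":22,"hp":24},"bm":[45,64]},"lc":[[59,54,79,95],{"f":23,"l":68,"ptd":97},[74,12],[85,1,50]],"pb":{"dyo":[78,24,60,0,65],"eoe":{"est":20,"gs":95,"m":92},"gb":{"nmz":33,"ynd":4},"n":{"cxd":8,"qhx":97,"wq":47}},"xr":[[23,15,2],{"ihh":20,"pgz":66,"pn":36,"r":37},[93,97,23,69]]}
After op 5 (remove /pb/eoe): {"jxf":{"am":{"ci":22,"hp":24},"bm":[45,64]},"lc":[[59,54,79,95],{"f":23,"l":68,"ptd":97},[74,12],[85,1,50]],"pb":{"dyo":[78,24,60,0,65],"gb":{"nmz":33,"ynd":4},"n":{"cxd":8,"qhx":97,"wq":47}},"xr":[[23,15,2],{"ihh":20,"pgz":66,"pn":36,"r":37},[93,97,23,69]]}
After op 6 (replace /pb/dyo 72): {"jxf":{"am":{"ci":22,"hp":24},"bm":[45,64]},"lc":[[59,54,79,95],{"f":23,"l":68,"ptd":97},[74,12],[85,1,50]],"pb":{"dyo":72,"gb":{"nmz":33,"ynd":4},"n":{"cxd":8,"qhx":97,"wq":47}},"xr":[[23,15,2],{"ihh":20,"pgz":66,"pn":36,"r":37},[93,97,23,69]]}
After op 7 (add /jxf/am/z 75): {"jxf":{"am":{"ci":22,"hp":24,"z":75},"bm":[45,64]},"lc":[[59,54,79,95],{"f":23,"l":68,"ptd":97},[74,12],[85,1,50]],"pb":{"dyo":72,"gb":{"nmz":33,"ynd":4},"n":{"cxd":8,"qhx":97,"wq":47}},"xr":[[23,15,2],{"ihh":20,"pgz":66,"pn":36,"r":37},[93,97,23,69]]}
After op 8 (remove /lc/1/f): {"jxf":{"am":{"ci":22,"hp":24,"z":75},"bm":[45,64]},"lc":[[59,54,79,95],{"l":68,"ptd":97},[74,12],[85,1,50]],"pb":{"dyo":72,"gb":{"nmz":33,"ynd":4},"n":{"cxd":8,"qhx":97,"wq":47}},"xr":[[23,15,2],{"ihh":20,"pgz":66,"pn":36,"r":37},[93,97,23,69]]}
After op 9 (remove /xr/2): {"jxf":{"am":{"ci":22,"hp":24,"z":75},"bm":[45,64]},"lc":[[59,54,79,95],{"l":68,"ptd":97},[74,12],[85,1,50]],"pb":{"dyo":72,"gb":{"nmz":33,"ynd":4},"n":{"cxd":8,"qhx":97,"wq":47}},"xr":[[23,15,2],{"ihh":20,"pgz":66,"pn":36,"r":37}]}
After op 10 (add /pb/eqg 73): {"jxf":{"am":{"ci":22,"hp":24,"z":75},"bm":[45,64]},"lc":[[59,54,79,95],{"l":68,"ptd":97},[74,12],[85,1,50]],"pb":{"dyo":72,"eqg":73,"gb":{"nmz":33,"ynd":4},"n":{"cxd":8,"qhx":97,"wq":47}},"xr":[[23,15,2],{"ihh":20,"pgz":66,"pn":36,"r":37}]}
After op 11 (add /lc/3/3 88): {"jxf":{"am":{"ci":22,"hp":24,"z":75},"bm":[45,64]},"lc":[[59,54,79,95],{"l":68,"ptd":97},[74,12],[85,1,50,88]],"pb":{"dyo":72,"eqg":73,"gb":{"nmz":33,"ynd":4},"n":{"cxd":8,"qhx":97,"wq":47}},"xr":[[23,15,2],{"ihh":20,"pgz":66,"pn":36,"r":37}]}
After op 12 (add /pb/gb/qg 46): {"jxf":{"am":{"ci":22,"hp":24,"z":75},"bm":[45,64]},"lc":[[59,54,79,95],{"l":68,"ptd":97},[74,12],[85,1,50,88]],"pb":{"dyo":72,"eqg":73,"gb":{"nmz":33,"qg":46,"ynd":4},"n":{"cxd":8,"qhx":97,"wq":47}},"xr":[[23,15,2],{"ihh":20,"pgz":66,"pn":36,"r":37}]}
After op 13 (remove /lc/2/1): {"jxf":{"am":{"ci":22,"hp":24,"z":75},"bm":[45,64]},"lc":[[59,54,79,95],{"l":68,"ptd":97},[74],[85,1,50,88]],"pb":{"dyo":72,"eqg":73,"gb":{"nmz":33,"qg":46,"ynd":4},"n":{"cxd":8,"qhx":97,"wq":47}},"xr":[[23,15,2],{"ihh":20,"pgz":66,"pn":36,"r":37}]}
After op 14 (replace /jxf/bm/0 3): {"jxf":{"am":{"ci":22,"hp":24,"z":75},"bm":[3,64]},"lc":[[59,54,79,95],{"l":68,"ptd":97},[74],[85,1,50,88]],"pb":{"dyo":72,"eqg":73,"gb":{"nmz":33,"qg":46,"ynd":4},"n":{"cxd":8,"qhx":97,"wq":47}},"xr":[[23,15,2],{"ihh":20,"pgz":66,"pn":36,"r":37}]}
After op 15 (replace /pb/gb/ynd 42): {"jxf":{"am":{"ci":22,"hp":24,"z":75},"bm":[3,64]},"lc":[[59,54,79,95],{"l":68,"ptd":97},[74],[85,1,50,88]],"pb":{"dyo":72,"eqg":73,"gb":{"nmz":33,"qg":46,"ynd":42},"n":{"cxd":8,"qhx":97,"wq":47}},"xr":[[23,15,2],{"ihh":20,"pgz":66,"pn":36,"r":37}]}
After op 16 (replace /jxf/bm/1 51): {"jxf":{"am":{"ci":22,"hp":24,"z":75},"bm":[3,51]},"lc":[[59,54,79,95],{"l":68,"ptd":97},[74],[85,1,50,88]],"pb":{"dyo":72,"eqg":73,"gb":{"nmz":33,"qg":46,"ynd":42},"n":{"cxd":8,"qhx":97,"wq":47}},"xr":[[23,15,2],{"ihh":20,"pgz":66,"pn":36,"r":37}]}
After op 17 (add /pb/n/sa 42): {"jxf":{"am":{"ci":22,"hp":24,"z":75},"bm":[3,51]},"lc":[[59,54,79,95],{"l":68,"ptd":97},[74],[85,1,50,88]],"pb":{"dyo":72,"eqg":73,"gb":{"nmz":33,"qg":46,"ynd":42},"n":{"cxd":8,"qhx":97,"sa":42,"wq":47}},"xr":[[23,15,2],{"ihh":20,"pgz":66,"pn":36,"r":37}]}
After op 18 (replace /xr/0/1 36): {"jxf":{"am":{"ci":22,"hp":24,"z":75},"bm":[3,51]},"lc":[[59,54,79,95],{"l":68,"ptd":97},[74],[85,1,50,88]],"pb":{"dyo":72,"eqg":73,"gb":{"nmz":33,"qg":46,"ynd":42},"n":{"cxd":8,"qhx":97,"sa":42,"wq":47}},"xr":[[23,36,2],{"ihh":20,"pgz":66,"pn":36,"r":37}]}
After op 19 (remove /lc/1/l): {"jxf":{"am":{"ci":22,"hp":24,"z":75},"bm":[3,51]},"lc":[[59,54,79,95],{"ptd":97},[74],[85,1,50,88]],"pb":{"dyo":72,"eqg":73,"gb":{"nmz":33,"qg":46,"ynd":42},"n":{"cxd":8,"qhx":97,"sa":42,"wq":47}},"xr":[[23,36,2],{"ihh":20,"pgz":66,"pn":36,"r":37}]}
After op 20 (add /lc/1/lq 20): {"jxf":{"am":{"ci":22,"hp":24,"z":75},"bm":[3,51]},"lc":[[59,54,79,95],{"lq":20,"ptd":97},[74],[85,1,50,88]],"pb":{"dyo":72,"eqg":73,"gb":{"nmz":33,"qg":46,"ynd":42},"n":{"cxd":8,"qhx":97,"sa":42,"wq":47}},"xr":[[23,36,2],{"ihh":20,"pgz":66,"pn":36,"r":37}]}
Value at /pb/eqg: 73

Answer: 73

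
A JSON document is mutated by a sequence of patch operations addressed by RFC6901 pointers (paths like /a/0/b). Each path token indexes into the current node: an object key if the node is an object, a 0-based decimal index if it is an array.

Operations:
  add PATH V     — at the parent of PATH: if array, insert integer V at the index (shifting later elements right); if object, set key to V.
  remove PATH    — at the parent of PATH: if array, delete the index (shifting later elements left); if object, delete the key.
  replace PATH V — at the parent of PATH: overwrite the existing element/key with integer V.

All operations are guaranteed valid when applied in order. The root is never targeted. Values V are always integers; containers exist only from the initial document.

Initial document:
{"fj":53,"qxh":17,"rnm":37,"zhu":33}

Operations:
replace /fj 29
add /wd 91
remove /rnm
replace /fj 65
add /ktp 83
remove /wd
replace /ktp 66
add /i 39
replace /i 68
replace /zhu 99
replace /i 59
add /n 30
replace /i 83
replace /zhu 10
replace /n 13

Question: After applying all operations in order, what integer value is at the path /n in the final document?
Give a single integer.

After op 1 (replace /fj 29): {"fj":29,"qxh":17,"rnm":37,"zhu":33}
After op 2 (add /wd 91): {"fj":29,"qxh":17,"rnm":37,"wd":91,"zhu":33}
After op 3 (remove /rnm): {"fj":29,"qxh":17,"wd":91,"zhu":33}
After op 4 (replace /fj 65): {"fj":65,"qxh":17,"wd":91,"zhu":33}
After op 5 (add /ktp 83): {"fj":65,"ktp":83,"qxh":17,"wd":91,"zhu":33}
After op 6 (remove /wd): {"fj":65,"ktp":83,"qxh":17,"zhu":33}
After op 7 (replace /ktp 66): {"fj":65,"ktp":66,"qxh":17,"zhu":33}
After op 8 (add /i 39): {"fj":65,"i":39,"ktp":66,"qxh":17,"zhu":33}
After op 9 (replace /i 68): {"fj":65,"i":68,"ktp":66,"qxh":17,"zhu":33}
After op 10 (replace /zhu 99): {"fj":65,"i":68,"ktp":66,"qxh":17,"zhu":99}
After op 11 (replace /i 59): {"fj":65,"i":59,"ktp":66,"qxh":17,"zhu":99}
After op 12 (add /n 30): {"fj":65,"i":59,"ktp":66,"n":30,"qxh":17,"zhu":99}
After op 13 (replace /i 83): {"fj":65,"i":83,"ktp":66,"n":30,"qxh":17,"zhu":99}
After op 14 (replace /zhu 10): {"fj":65,"i":83,"ktp":66,"n":30,"qxh":17,"zhu":10}
After op 15 (replace /n 13): {"fj":65,"i":83,"ktp":66,"n":13,"qxh":17,"zhu":10}
Value at /n: 13

Answer: 13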